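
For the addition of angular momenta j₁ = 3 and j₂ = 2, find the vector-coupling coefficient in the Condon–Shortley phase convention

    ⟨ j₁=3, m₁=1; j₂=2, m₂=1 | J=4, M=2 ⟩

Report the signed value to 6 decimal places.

√[9·1!5!3!/10! · 4!2!3!1!6!2!] = √(5184/7)
  +(−1)^0/∏(0,1,2,3,3,0)! = 1/72  (running 1/72)
  +(−1)^1/∏(1,0,1,2,4,1)! = -1/48  (running -1/144)
⟨..|..⟩ = √(5184/7)·(-1/144) = -0.188982

-0.188982  (= −√(1/28))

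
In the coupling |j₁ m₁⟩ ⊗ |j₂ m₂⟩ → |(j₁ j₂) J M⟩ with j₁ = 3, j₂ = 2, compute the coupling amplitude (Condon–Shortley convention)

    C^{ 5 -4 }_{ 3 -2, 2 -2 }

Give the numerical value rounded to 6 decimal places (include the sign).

+0.774597

j₁+j₂−J=0  J+j₁−j₂=6  J−j₁+j₂=4  j₁+j₂+J+1=11
(j₁±m₁, j₂±m₂, J±M) = (1,5,0,4,1,9)
P² = 4976640
sum k=0..0:
  [0] +1/2880 = 1/2880
S = 1/2880
C² = P²·S² = 3/5 ; C = +0.774597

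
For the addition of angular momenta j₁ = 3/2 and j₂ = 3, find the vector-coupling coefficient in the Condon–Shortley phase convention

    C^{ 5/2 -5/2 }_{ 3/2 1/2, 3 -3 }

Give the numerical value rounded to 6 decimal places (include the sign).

triangle: 2!*1!*4!/8! = 48/40320
(j±m)!: 2!*1!*0!*6!*0!*5! = 172800
prefactor² = (2J+1)*Δ*N² = 8640/7
  k=0: +1/(0!*2!*1!*0!*0!*4!) = 1/48
Σ = 1/48  ⇒  CG² = 8640/7*1/48² = 15/28
CG = +√(15/28) = +0.731925

+√(15/28) = +0.731925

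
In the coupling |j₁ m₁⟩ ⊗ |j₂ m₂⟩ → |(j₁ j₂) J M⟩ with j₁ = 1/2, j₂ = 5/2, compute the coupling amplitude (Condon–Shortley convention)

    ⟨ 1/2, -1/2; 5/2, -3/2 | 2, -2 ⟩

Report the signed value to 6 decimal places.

j₁+j₂−J=1  J+j₁−j₂=0  J−j₁+j₂=4  j₁+j₂+J+1=6
(j₁±m₁, j₂±m₂, J±M) = (0,1,1,4,0,4)
P² = 96
sum k=1..1:
  [1] −1/24 = -1/24
S = -1/24
C² = P²·S² = 1/6 ; C = -0.408248

−√(1/6) ≈ -0.408248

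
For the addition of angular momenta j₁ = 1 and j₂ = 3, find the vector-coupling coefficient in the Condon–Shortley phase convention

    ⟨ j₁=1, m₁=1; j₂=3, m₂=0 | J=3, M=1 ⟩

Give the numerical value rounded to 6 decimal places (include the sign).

+√(1/2) ≈ +0.707107

j₁+j₂−J=1  J+j₁−j₂=1  J−j₁+j₂=5  j₁+j₂+J+1=8
(j₁±m₁, j₂±m₂, J±M) = (2,0,3,3,4,2)
P² = 72
sum k=0..0:
  [0] +1/12 = 1/12
S = 1/12
C² = P²·S² = 1/2 ; C = +0.707107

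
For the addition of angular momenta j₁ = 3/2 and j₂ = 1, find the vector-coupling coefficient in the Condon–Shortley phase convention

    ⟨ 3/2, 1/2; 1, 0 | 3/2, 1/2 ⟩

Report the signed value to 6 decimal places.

j₁+j₂−J=1  J+j₁−j₂=2  J−j₁+j₂=1  j₁+j₂+J+1=5
(j₁±m₁, j₂±m₂, J±M) = (2,1,1,1,2,1)
P² = 4/15
sum k=0..1:
  [0] +1/1 = 1
  [1] −1/2 = -1/2
S = 1/2
C² = P²·S² = 1/15 ; C = +0.258199

+0.258199  (= +√(1/15))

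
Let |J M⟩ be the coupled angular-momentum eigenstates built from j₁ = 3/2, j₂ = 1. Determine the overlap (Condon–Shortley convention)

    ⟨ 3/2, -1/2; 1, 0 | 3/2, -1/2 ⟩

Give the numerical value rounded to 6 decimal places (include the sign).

−√(1/15) ≈ -0.258199

triangle: 1!×2!×1!/5! = 2/120
(j±m)!: 1!×2!×1!×1!×1!×2! = 4
prefactor² = (2J+1)×Δ×N² = 4/15
  k=0: +1/(0!×1!×2!×1!×0!×0!) = 1/2
  k=1: −1/(1!×0!×1!×0!×1!×1!) = -1
Σ = -1/2  ⇒  CG² = 4/15×(-1/2)² = 1/15
CG = −√(1/15) = -0.258199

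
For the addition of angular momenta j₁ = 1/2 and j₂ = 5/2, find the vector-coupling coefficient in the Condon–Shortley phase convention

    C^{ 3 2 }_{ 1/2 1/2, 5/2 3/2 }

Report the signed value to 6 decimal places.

+√(5/6) ≈ +0.912871

j₁+j₂−J=0  J+j₁−j₂=1  J−j₁+j₂=5  j₁+j₂+J+1=7
(j₁±m₁, j₂±m₂, J±M) = (1,0,4,1,5,1)
P² = 480
sum k=0..0:
  [0] +1/24 = 1/24
S = 1/24
C² = P²·S² = 5/6 ; C = +0.912871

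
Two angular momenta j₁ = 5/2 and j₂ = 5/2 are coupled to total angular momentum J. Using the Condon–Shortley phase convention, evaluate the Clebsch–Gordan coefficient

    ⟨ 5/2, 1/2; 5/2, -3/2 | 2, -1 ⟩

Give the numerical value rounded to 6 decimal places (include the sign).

-0.377964  (= −√(1/7))

√[5·3!2!2!/8! · 3!2!1!4!1!3!] = √(36/7)
  +(−1)^0/∏(0,3,2,1,0,1)! = 1/12  (running 1/12)
  +(−1)^1/∏(1,2,1,0,1,2)! = -1/4  (running -1/6)
⟨..|..⟩ = √(36/7)·(-1/6) = -0.377964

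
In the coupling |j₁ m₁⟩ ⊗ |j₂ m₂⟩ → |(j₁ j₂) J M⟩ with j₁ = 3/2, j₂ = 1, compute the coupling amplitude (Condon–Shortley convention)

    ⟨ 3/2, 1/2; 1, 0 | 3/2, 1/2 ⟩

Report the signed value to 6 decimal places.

+√(1/15) = +0.258199

√[4·1!2!1!/5! · 2!1!1!1!2!1!] = √(4/15)
  +(−1)^0/∏(0,1,1,1,1,0)! = 1  (running 1)
  +(−1)^1/∏(1,0,0,0,2,1)! = -1/2  (running 1/2)
⟨..|..⟩ = √(4/15)·(1/2) = +0.258199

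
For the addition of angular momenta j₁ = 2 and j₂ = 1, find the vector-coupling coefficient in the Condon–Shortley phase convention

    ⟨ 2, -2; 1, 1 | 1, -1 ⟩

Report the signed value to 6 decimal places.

j₁+j₂−J=2  J+j₁−j₂=2  J−j₁+j₂=0  j₁+j₂+J+1=5
(j₁±m₁, j₂±m₂, J±M) = (0,4,2,0,0,2)
P² = 48/5
sum k=2..2:
  [2] +1/4 = 1/4
S = 1/4
C² = P²·S² = 3/5 ; C = +0.774597

+0.774597  (= +√(3/5))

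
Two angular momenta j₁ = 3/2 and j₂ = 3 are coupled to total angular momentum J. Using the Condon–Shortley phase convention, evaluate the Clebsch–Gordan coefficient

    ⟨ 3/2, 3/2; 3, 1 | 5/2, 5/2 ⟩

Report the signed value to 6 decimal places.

triangle: 2!×1!×4!/8! = 48/40320
(j±m)!: 3!×0!×4!×2!×5!×0! = 34560
prefactor² = (2J+1)×Δ×N² = 1728/7
  k=0: +1/(0!×2!×0!×4!×1!×0!) = 1/48
Σ = 1/48  ⇒  CG² = 1728/7×1/48² = 3/28
CG = +√(3/28) = +0.327327

+0.327327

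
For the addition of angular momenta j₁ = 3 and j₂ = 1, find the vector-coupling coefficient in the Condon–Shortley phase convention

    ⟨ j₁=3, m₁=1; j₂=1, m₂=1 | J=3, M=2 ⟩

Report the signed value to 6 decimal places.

j₁+j₂−J=1  J+j₁−j₂=5  J−j₁+j₂=1  j₁+j₂+J+1=8
(j₁±m₁, j₂±m₂, J±M) = (4,2,2,0,5,1)
P² = 240
sum k=1..1:
  [1] −1/24 = -1/24
S = -1/24
C² = P²·S² = 5/12 ; C = -0.645497

−√(5/12) = -0.645497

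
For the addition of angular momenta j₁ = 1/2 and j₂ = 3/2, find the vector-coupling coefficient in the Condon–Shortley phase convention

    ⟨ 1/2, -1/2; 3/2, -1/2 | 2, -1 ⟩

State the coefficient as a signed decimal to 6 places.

+0.866025

√[5·0!1!3!/5! · 0!1!1!2!1!3!] = √(3)
  +(−1)^0/∏(0,0,1,1,0,2)! = 1/2  (running 1/2)
⟨..|..⟩ = √(3)·(1/2) = +0.866025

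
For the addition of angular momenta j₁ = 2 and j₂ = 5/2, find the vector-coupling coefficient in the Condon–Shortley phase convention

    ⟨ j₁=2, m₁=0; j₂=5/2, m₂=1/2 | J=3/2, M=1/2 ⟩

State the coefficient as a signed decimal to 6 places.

triangle: 3!·1!·2!/7! = 12/5040
(j±m)!: 2!·2!·3!·2!·2!·1! = 96
prefactor² = (2J+1)·Δ·N² = 32/35
  k=1: −1/(1!·2!·1!·2!·0!·0!) = -1/4
  k=2: +1/(2!·1!·0!·1!·1!·1!) = 1/2
Σ = 1/4  ⇒  CG² = 32/35·1/4² = 2/35
CG = +√(2/35) = +0.239046

+√(2/35) = +0.239046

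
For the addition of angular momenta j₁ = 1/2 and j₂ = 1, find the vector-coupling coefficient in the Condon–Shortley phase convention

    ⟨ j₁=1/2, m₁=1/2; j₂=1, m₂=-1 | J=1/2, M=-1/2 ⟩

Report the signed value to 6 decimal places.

+0.816497

√[2·1!0!1!/3! · 1!0!0!2!0!1!] = √(2/3)
  +(−1)^0/∏(0,1,0,0,0,1)! = 1  (running 1)
⟨..|..⟩ = √(2/3)·(1) = +0.816497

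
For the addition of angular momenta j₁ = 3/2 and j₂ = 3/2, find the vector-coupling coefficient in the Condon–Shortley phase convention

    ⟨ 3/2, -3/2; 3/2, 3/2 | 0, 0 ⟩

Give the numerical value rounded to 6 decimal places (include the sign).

√[1·3!0!0!/4! · 0!3!3!0!0!0!] = √(9)
  +(−1)^3/∏(3,0,0,0,0,0)! = -1/6  (running -1/6)
⟨..|..⟩ = √(9)·(-1/6) = -0.500000

-0.500000  (= −√(1/4))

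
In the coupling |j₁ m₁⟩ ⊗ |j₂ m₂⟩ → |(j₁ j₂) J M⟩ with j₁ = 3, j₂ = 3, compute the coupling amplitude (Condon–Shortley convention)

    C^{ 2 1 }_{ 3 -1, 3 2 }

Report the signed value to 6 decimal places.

−√(5/28) = -0.422577

√[5·4!2!2!/9! · 2!4!5!1!3!1!] = √(320/7)
  +(−1)^3/∏(3,1,1,2,1,0)! = -1/12  (running -1/12)
  +(−1)^4/∏(4,0,0,1,2,1)! = 1/48  (running -1/16)
⟨..|..⟩ = √(320/7)·(-1/16) = -0.422577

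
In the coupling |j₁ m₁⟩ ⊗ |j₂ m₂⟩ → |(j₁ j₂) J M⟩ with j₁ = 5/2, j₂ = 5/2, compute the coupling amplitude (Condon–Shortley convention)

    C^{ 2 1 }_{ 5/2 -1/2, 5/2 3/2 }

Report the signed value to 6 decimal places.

+0.377964  (= +√(1/7))

j₁+j₂−J=3  J+j₁−j₂=2  J−j₁+j₂=2  j₁+j₂+J+1=8
(j₁±m₁, j₂±m₂, J±M) = (2,3,4,1,3,1)
P² = 36/7
sum k=2..3:
  [2] +1/4 = 1/4
  [3] −1/12 = -1/12
S = 1/6
C² = P²·S² = 1/7 ; C = +0.377964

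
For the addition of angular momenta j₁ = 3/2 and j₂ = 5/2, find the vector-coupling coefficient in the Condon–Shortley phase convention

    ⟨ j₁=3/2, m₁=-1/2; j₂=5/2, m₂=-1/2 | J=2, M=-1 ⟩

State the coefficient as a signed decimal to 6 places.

-0.545545  (= −√(25/84))

triangle: 2!×1!×3!/7! = 12/5040
(j±m)!: 1!×2!×2!×3!×1!×3! = 144
prefactor² = (2J+1)×Δ×N² = 12/7
  k=1: −1/(1!×1!×1!×1!×0!×2!) = -1/2
  k=2: +1/(2!×0!×0!×0!×1!×3!) = 1/12
Σ = -5/12  ⇒  CG² = 12/7×(-5/12)² = 25/84
CG = −√(25/84) = -0.545545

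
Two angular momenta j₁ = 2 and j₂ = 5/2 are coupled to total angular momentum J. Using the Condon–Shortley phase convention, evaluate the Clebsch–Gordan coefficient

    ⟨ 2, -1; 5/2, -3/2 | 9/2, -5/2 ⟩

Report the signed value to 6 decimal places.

√[10·0!4!5!/10! · 1!3!1!4!2!7!] = √(11520)
  +(−1)^0/∏(0,0,3,1,1,4)! = 1/144  (running 1/144)
⟨..|..⟩ = √(11520)·(1/144) = +0.745356

+√(5/9) = +0.745356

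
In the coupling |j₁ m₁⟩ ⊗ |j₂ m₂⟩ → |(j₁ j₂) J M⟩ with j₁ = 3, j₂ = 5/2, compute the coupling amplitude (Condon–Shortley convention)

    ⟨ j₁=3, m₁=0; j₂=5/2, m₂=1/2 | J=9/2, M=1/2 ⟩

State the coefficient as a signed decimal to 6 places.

-0.208063

√[10·1!5!4!/11! · 3!3!3!2!5!4!] = √(69120/77)
  +(−1)^0/∏(0,1,3,3,2,1)! = 1/72  (running 1/72)
  +(−1)^1/∏(1,0,2,2,3,2)! = -1/48  (running -1/144)
⟨..|..⟩ = √(69120/77)·(-1/144) = -0.208063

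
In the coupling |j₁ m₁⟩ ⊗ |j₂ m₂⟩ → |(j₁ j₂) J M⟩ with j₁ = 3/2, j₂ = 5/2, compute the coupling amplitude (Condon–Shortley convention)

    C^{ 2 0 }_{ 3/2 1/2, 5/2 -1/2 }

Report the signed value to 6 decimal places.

-0.267261

√[5·2!1!3!/7! · 2!1!2!3!2!2!] = √(8/7)
  +(−1)^0/∏(0,2,1,2,0,1)! = 1/4  (running 1/4)
  +(−1)^1/∏(1,1,0,1,1,2)! = -1/2  (running -1/4)
⟨..|..⟩ = √(8/7)·(-1/4) = -0.267261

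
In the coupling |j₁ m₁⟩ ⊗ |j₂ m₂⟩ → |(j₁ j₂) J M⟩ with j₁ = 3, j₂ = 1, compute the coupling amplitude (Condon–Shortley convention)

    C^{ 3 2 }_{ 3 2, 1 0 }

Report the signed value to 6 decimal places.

+0.577350

triangle: 1!×5!×1!/8! = 120/40320
(j±m)!: 5!×1!×1!×1!×5!×1! = 14400
prefactor² = (2J+1)×Δ×N² = 300
  k=0: +1/(0!×1!×1!×1!×4!×0!) = 1/24
  k=1: −1/(1!×0!×0!×0!×5!×1!) = -1/120
Σ = 1/30  ⇒  CG² = 300×1/30² = 1/3
CG = +√(1/3) = +0.577350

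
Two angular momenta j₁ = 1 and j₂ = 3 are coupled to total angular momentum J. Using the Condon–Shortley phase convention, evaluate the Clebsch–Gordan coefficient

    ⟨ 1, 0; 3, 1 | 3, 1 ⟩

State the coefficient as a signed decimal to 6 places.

triangle: 1!·1!·5!/8! = 120/40320
(j±m)!: 1!·1!·4!·2!·4!·2! = 2304
prefactor² = (2J+1)·Δ·N² = 48
  k=0: +1/(0!·1!·1!·4!·0!·1!) = 1/24
  k=1: −1/(1!·0!·0!·3!·1!·2!) = -1/12
Σ = -1/24  ⇒  CG² = 48·(-1/24)² = 1/12
CG = −√(1/12) = -0.288675

−√(1/12) = -0.288675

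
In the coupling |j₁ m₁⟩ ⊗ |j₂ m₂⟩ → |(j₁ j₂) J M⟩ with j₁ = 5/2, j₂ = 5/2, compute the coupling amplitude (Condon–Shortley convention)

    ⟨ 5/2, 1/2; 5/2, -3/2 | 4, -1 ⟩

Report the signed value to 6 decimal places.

j₁+j₂−J=1  J+j₁−j₂=4  J−j₁+j₂=4  j₁+j₂+J+1=10
(j₁±m₁, j₂±m₂, J±M) = (3,2,1,4,3,5)
P² = 10368/35
sum k=0..1:
  [0] +1/24 = 1/24
  [1] −1/144 = -1/144
S = 5/144
C² = P²·S² = 5/14 ; C = +0.597614

+√(5/14) = +0.597614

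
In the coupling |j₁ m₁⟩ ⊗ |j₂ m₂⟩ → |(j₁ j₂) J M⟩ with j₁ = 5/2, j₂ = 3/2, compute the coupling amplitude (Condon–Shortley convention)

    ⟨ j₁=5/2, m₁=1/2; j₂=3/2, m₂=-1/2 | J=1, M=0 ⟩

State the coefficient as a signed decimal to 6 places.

√[3·3!2!0!/6! · 3!2!1!2!1!1!] = √(6/5)
  +(−1)^1/∏(1,2,1,0,1,0)! = -1/2  (running -1/2)
⟨..|..⟩ = √(6/5)·(-1/2) = -0.547723

−√(3/10) = -0.547723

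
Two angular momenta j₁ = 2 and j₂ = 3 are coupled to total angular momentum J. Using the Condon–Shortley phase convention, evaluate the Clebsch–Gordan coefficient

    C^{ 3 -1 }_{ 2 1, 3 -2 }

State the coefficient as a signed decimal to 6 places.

+0.500000

√[7·2!2!4!/9! · 3!1!1!5!2!4!] = √(64)
  +(−1)^0/∏(0,2,1,1,1,3)! = 1/12  (running 1/12)
  +(−1)^1/∏(1,1,0,0,2,4)! = -1/48  (running 1/16)
⟨..|..⟩ = √(64)·(1/16) = +0.500000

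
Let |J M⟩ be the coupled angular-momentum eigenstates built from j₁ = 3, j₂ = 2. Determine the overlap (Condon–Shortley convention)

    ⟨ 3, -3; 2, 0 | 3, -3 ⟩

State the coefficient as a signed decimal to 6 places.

+0.645497

√[7·2!4!2!/9! · 0!6!2!2!0!6!] = √(3840)
  +(−1)^2/∏(2,0,4,0,0,2)! = 1/96  (running 1/96)
⟨..|..⟩ = √(3840)·(1/96) = +0.645497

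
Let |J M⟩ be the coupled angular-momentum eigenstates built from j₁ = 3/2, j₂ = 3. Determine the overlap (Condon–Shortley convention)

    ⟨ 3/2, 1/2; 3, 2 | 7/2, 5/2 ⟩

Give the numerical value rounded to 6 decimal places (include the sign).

j₁+j₂−J=1  J+j₁−j₂=2  J−j₁+j₂=5  j₁+j₂+J+1=9
(j₁±m₁, j₂±m₂, J±M) = (2,1,5,1,6,1)
P² = 6400/7
sum k=0..1:
  [0] +1/120 = 1/120
  [1] −1/48 = -1/48
S = -1/80
C² = P²·S² = 1/7 ; C = -0.377964

−√(1/7) ≈ -0.377964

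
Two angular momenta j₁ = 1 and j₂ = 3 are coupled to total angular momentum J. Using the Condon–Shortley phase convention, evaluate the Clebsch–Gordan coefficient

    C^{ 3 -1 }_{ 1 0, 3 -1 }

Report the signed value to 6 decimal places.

triangle: 1!·1!·5!/8! = 120/40320
(j±m)!: 1!·1!·2!·4!·2!·4! = 2304
prefactor² = (2J+1)·Δ·N² = 48
  k=0: +1/(0!·1!·1!·2!·0!·3!) = 1/12
  k=1: −1/(1!·0!·0!·1!·1!·4!) = -1/24
Σ = 1/24  ⇒  CG² = 48·1/24² = 1/12
CG = +√(1/12) = +0.288675

+√(1/12) = +0.288675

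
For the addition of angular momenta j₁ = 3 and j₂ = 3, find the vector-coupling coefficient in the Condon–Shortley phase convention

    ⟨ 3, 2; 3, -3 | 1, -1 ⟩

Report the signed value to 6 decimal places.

triangle: 5!·1!·1!/8! = 120/40320
(j±m)!: 5!·1!·0!·6!·0!·2! = 172800
prefactor² = (2J+1)·Δ·N² = 10800/7
  k=0: +1/(0!·5!·1!·0!·0!·1!) = 1/120
Σ = 1/120  ⇒  CG² = 10800/7·1/120² = 3/28
CG = +√(3/28) = +0.327327

+0.327327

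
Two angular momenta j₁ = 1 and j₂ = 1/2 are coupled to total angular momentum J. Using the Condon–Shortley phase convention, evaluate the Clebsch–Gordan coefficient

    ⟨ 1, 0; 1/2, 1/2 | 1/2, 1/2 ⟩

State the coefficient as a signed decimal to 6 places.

triangle: 1!·1!·0!/3! = 1/6
(j±m)!: 1!·1!·1!·0!·1!·0! = 1
prefactor² = (2J+1)·Δ·N² = 1/3
  k=1: −1/(1!·0!·0!·0!·1!·0!) = -1
Σ = -1  ⇒  CG² = 1/3·(-1)² = 1/3
CG = −√(1/3) = -0.577350

-0.577350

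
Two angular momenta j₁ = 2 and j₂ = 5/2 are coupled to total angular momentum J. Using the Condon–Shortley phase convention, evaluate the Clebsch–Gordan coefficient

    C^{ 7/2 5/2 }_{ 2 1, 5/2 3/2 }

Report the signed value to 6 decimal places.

−√(1/63) ≈ -0.125988

triangle: 1!*3!*4!/9! = 144/362880
(j±m)!: 3!*1!*4!*1!*6!*1! = 103680
prefactor² = (2J+1)*Δ*N² = 2304/7
  k=0: +1/(0!*1!*1!*4!*2!*0!) = 1/48
  k=1: −1/(1!*0!*0!*3!*3!*1!) = -1/36
Σ = -1/144  ⇒  CG² = 2304/7*(-1/144)² = 1/63
CG = −√(1/63) = -0.125988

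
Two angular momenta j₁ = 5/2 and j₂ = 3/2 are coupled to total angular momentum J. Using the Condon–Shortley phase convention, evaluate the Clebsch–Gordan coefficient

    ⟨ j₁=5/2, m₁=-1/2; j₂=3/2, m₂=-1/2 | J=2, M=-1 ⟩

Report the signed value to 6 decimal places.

√[5·2!3!1!/7! · 2!3!1!2!1!3!] = √(12/7)
  +(−1)^0/∏(0,2,3,1,0,0)! = 1/12  (running 1/12)
  +(−1)^1/∏(1,1,2,0,1,1)! = -1/2  (running -5/12)
⟨..|..⟩ = √(12/7)·(-5/12) = -0.545545

−√(25/84) ≈ -0.545545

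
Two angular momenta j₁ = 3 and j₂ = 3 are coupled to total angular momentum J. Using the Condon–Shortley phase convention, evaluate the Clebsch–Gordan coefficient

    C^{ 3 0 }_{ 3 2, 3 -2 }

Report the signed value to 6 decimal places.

triangle: 3!×3!×3!/10! = 216/3628800
(j±m)!: 5!×1!×1!×5!×3!×3! = 518400
prefactor² = (2J+1)×Δ×N² = 216
  k=0: +1/(0!×3!×1!×1!×2!×2!) = 1/24
  k=1: −1/(1!×2!×0!×0!×3!×3!) = -1/72
Σ = 1/36  ⇒  CG² = 216×1/36² = 1/6
CG = +√(1/6) = +0.408248

+0.408248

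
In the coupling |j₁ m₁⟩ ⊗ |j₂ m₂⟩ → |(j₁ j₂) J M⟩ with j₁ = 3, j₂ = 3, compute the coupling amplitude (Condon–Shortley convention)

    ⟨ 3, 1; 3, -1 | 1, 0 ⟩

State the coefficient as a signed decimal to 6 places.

√[3·5!1!1!/8! · 4!2!2!4!1!1!] = √(144/7)
  +(−1)^1/∏(1,4,1,1,0,0)! = -1/24  (running -1/24)
  +(−1)^2/∏(2,3,0,0,1,1)! = 1/12  (running 1/24)
⟨..|..⟩ = √(144/7)·(1/24) = +0.188982

+√(1/28) = +0.188982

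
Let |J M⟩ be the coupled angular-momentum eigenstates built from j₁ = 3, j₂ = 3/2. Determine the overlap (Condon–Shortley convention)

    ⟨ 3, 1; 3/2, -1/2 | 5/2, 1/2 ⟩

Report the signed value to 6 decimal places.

−√(1/70) ≈ -0.119523

j₁+j₂−J=2  J+j₁−j₂=4  J−j₁+j₂=1  j₁+j₂+J+1=8
(j₁±m₁, j₂±m₂, J±M) = (4,2,1,2,3,2)
P² = 288/35
sum k=0..1:
  [0] +1/8 = 1/8
  [1] −1/6 = -1/6
S = -1/24
C² = P²·S² = 1/70 ; C = -0.119523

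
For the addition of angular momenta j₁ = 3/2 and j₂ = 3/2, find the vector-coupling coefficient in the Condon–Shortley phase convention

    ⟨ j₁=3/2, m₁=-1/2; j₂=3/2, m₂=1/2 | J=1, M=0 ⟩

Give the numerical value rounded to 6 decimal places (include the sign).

triangle: 2!*1!*1!/5! = 2/120
(j±m)!: 1!*2!*2!*1!*1!*1! = 4
prefactor² = (2J+1)*Δ*N² = 1/5
  k=1: −1/(1!*1!*1!*1!*0!*0!) = -1
  k=2: +1/(2!*0!*0!*0!*1!*1!) = 1/2
Σ = -1/2  ⇒  CG² = 1/5*(-1/2)² = 1/20
CG = −√(1/20) = -0.223607

−√(1/20) = -0.223607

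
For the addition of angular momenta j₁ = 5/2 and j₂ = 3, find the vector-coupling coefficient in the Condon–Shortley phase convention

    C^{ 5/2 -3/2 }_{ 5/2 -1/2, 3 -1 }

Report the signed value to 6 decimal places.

−√(1/35) = -0.169031

j₁+j₂−J=3  J+j₁−j₂=2  J−j₁+j₂=3  j₁+j₂+J+1=9
(j₁±m₁, j₂±m₂, J±M) = (2,3,2,4,1,4)
P² = 576/35
sum k=1..2:
  [1] −1/8 = -1/8
  [2] +1/12 = 1/12
S = -1/24
C² = P²·S² = 1/35 ; C = -0.169031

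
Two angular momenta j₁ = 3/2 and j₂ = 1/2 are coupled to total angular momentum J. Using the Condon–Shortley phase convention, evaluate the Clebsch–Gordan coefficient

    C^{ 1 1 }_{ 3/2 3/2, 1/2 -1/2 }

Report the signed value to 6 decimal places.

j₁+j₂−J=1  J+j₁−j₂=2  J−j₁+j₂=0  j₁+j₂+J+1=4
(j₁±m₁, j₂±m₂, J±M) = (3,0,0,1,2,0)
P² = 3
sum k=0..0:
  [0] +1/2 = 1/2
S = 1/2
C² = P²·S² = 3/4 ; C = +0.866025

+0.866025  (= +√(3/4))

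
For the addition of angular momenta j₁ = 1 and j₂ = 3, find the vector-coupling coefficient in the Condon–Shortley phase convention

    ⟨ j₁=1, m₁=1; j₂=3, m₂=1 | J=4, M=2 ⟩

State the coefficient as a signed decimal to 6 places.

+√(15/28) ≈ +0.731925

triangle: 0!·2!·6!/9! = 1440/362880
(j±m)!: 2!·0!·4!·2!·6!·2! = 138240
prefactor² = (2J+1)·Δ·N² = 34560/7
  k=0: +1/(0!·0!·0!·4!·2!·2!) = 1/96
Σ = 1/96  ⇒  CG² = 34560/7·1/96² = 15/28
CG = +√(15/28) = +0.731925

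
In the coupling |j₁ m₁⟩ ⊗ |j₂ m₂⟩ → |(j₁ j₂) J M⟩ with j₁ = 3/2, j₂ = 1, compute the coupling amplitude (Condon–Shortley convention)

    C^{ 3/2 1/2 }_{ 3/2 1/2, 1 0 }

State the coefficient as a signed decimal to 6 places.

+√(1/15) = +0.258199

j₁+j₂−J=1  J+j₁−j₂=2  J−j₁+j₂=1  j₁+j₂+J+1=5
(j₁±m₁, j₂±m₂, J±M) = (2,1,1,1,2,1)
P² = 4/15
sum k=0..1:
  [0] +1/1 = 1
  [1] −1/2 = -1/2
S = 1/2
C² = P²·S² = 1/15 ; C = +0.258199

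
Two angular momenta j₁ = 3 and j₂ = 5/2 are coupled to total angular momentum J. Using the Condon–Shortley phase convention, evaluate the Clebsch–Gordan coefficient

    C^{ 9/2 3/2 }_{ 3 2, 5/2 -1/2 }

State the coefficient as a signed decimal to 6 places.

+0.604815  (= +√(169/462))

√[10·1!5!4!/11! · 5!1!2!3!6!3!] = √(345600/77)
  +(−1)^0/∏(0,1,1,2,4,2)! = 1/96  (running 1/96)
  +(−1)^1/∏(1,0,0,1,5,3)! = -1/720  (running 13/1440)
⟨..|..⟩ = √(345600/77)·(13/1440) = +0.604815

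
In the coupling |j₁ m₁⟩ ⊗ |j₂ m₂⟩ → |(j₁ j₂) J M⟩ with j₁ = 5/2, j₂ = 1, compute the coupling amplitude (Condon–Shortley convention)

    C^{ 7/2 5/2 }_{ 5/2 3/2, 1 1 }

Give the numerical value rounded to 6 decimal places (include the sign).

+√(5/7) = +0.845154

j₁+j₂−J=0  J+j₁−j₂=5  J−j₁+j₂=2  j₁+j₂+J+1=8
(j₁±m₁, j₂±m₂, J±M) = (4,1,2,0,6,1)
P² = 11520/7
sum k=0..0:
  [0] +1/48 = 1/48
S = 1/48
C² = P²·S² = 5/7 ; C = +0.845154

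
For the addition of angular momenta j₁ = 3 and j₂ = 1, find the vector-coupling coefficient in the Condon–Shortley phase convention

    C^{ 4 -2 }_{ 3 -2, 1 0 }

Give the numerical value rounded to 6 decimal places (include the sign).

+√(3/7) ≈ +0.654654

j₁+j₂−J=0  J+j₁−j₂=6  J−j₁+j₂=2  j₁+j₂+J+1=9
(j₁±m₁, j₂±m₂, J±M) = (1,5,1,1,2,6)
P² = 43200/7
sum k=0..0:
  [0] +1/120 = 1/120
S = 1/120
C² = P²·S² = 3/7 ; C = +0.654654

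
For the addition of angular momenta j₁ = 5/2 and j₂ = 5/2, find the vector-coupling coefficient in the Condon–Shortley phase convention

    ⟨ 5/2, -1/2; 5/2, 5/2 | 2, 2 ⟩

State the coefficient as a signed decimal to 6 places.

triangle: 3!×2!×2!/8! = 24/40320
(j±m)!: 2!×3!×5!×0!×4!×0! = 34560
prefactor² = (2J+1)×Δ×N² = 720/7
  k=3: −1/(3!×0!×0!×2!×2!×0!) = -1/24
Σ = -1/24  ⇒  CG² = 720/7×(-1/24)² = 5/28
CG = −√(5/28) = -0.422577

-0.422577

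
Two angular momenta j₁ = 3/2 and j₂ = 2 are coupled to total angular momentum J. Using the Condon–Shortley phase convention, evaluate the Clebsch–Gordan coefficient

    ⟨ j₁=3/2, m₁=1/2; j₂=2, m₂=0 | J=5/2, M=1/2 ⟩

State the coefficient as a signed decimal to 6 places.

+0.292770  (= +√(3/35))

j₁+j₂−J=1  J+j₁−j₂=2  J−j₁+j₂=3  j₁+j₂+J+1=7
(j₁±m₁, j₂±m₂, J±M) = (2,1,2,2,3,2)
P² = 48/35
sum k=0..1:
  [0] +1/2 = 1/2
  [1] −1/4 = -1/4
S = 1/4
C² = P²·S² = 3/35 ; C = +0.292770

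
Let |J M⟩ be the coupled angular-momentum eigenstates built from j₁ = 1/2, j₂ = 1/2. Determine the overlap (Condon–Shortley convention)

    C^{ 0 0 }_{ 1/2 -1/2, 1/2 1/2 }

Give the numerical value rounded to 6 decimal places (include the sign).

−√(1/2) = -0.707107

j₁+j₂−J=1  J+j₁−j₂=0  J−j₁+j₂=0  j₁+j₂+J+1=2
(j₁±m₁, j₂±m₂, J±M) = (0,1,1,0,0,0)
P² = 1/2
sum k=1..1:
  [1] −1/1 = -1
S = -1
C² = P²·S² = 1/2 ; C = -0.707107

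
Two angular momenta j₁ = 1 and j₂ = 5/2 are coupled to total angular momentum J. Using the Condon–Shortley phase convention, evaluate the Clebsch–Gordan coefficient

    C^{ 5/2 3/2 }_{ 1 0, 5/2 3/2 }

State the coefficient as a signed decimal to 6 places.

triangle: 1!×1!×4!/7! = 24/5040
(j±m)!: 1!×1!×4!×1!×4!×1! = 576
prefactor² = (2J+1)×Δ×N² = 576/35
  k=0: +1/(0!×1!×1!×4!×0!×0!) = 1/24
  k=1: −1/(1!×0!×0!×3!×1!×1!) = -1/6
Σ = -1/8  ⇒  CG² = 576/35×(-1/8)² = 9/35
CG = −√(9/35) = -0.507093

−√(9/35) = -0.507093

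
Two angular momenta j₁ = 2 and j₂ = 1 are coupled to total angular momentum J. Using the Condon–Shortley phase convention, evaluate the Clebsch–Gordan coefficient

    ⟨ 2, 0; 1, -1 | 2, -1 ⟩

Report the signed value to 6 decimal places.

+√(1/2) ≈ +0.707107

j₁+j₂−J=1  J+j₁−j₂=3  J−j₁+j₂=1  j₁+j₂+J+1=6
(j₁±m₁, j₂±m₂, J±M) = (2,2,0,2,1,3)
P² = 2
sum k=0..0:
  [0] +1/2 = 1/2
S = 1/2
C² = P²·S² = 1/2 ; C = +0.707107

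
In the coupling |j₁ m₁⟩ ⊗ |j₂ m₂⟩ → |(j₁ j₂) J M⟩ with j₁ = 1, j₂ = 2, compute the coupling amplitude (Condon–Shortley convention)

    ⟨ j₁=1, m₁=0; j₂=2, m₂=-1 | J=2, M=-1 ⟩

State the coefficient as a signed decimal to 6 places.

triangle: 1!×1!×3!/6! = 6/720
(j±m)!: 1!×1!×1!×3!×1!×3! = 36
prefactor² = (2J+1)×Δ×N² = 3/2
  k=0: +1/(0!×1!×1!×1!×0!×2!) = 1/2
  k=1: −1/(1!×0!×0!×0!×1!×3!) = -1/6
Σ = 1/3  ⇒  CG² = 3/2×1/3² = 1/6
CG = +√(1/6) = +0.408248

+0.408248  (= +√(1/6))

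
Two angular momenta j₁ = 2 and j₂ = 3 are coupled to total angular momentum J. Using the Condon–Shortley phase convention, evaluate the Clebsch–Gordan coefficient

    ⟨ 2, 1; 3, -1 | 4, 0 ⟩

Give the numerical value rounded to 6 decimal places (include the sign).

+√(5/14) = +0.597614

j₁+j₂−J=1  J+j₁−j₂=3  J−j₁+j₂=5  j₁+j₂+J+1=10
(j₁±m₁, j₂±m₂, J±M) = (3,1,2,4,4,4)
P² = 10368/35
sum k=0..1:
  [0] +1/24 = 1/24
  [1] −1/144 = -1/144
S = 5/144
C² = P²·S² = 5/14 ; C = +0.597614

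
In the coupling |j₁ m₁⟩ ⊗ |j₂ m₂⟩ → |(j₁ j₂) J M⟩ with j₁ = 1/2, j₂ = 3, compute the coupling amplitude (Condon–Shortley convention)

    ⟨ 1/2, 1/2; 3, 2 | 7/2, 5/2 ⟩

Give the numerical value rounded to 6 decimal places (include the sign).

triangle: 0!·1!·6!/8! = 720/40320
(j±m)!: 1!·0!·5!·1!·6!·1! = 86400
prefactor² = (2J+1)·Δ·N² = 86400/7
  k=0: +1/(0!·0!·0!·5!·1!·1!) = 1/120
Σ = 1/120  ⇒  CG² = 86400/7·1/120² = 6/7
CG = +√(6/7) = +0.925820

+√(6/7) = +0.925820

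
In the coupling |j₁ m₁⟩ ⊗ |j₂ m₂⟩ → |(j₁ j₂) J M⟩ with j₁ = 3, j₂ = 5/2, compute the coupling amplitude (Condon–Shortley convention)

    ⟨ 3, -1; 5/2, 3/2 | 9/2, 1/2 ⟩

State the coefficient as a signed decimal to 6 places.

triangle: 1!×5!×4!/11! = 2880/39916800
(j±m)!: 2!×4!×4!×1!×5!×4! = 3317760
prefactor² = (2J+1)×Δ×N² = 184320/77
  k=0: +1/(0!×1!×4!×4!×1!×0!) = 1/576
  k=1: −1/(1!×0!×3!×3!×2!×1!) = -1/72
Σ = -7/576  ⇒  CG² = 184320/77×(-7/576)² = 35/99
CG = −√(35/99) = -0.594588

−√(35/99) = -0.594588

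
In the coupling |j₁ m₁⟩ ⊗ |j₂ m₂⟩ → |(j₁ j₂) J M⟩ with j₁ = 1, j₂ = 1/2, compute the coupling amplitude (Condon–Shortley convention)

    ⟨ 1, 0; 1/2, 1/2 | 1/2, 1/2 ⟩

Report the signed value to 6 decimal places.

-0.577350

√[2·1!1!0!/3! · 1!1!1!0!1!0!] = √(1/3)
  +(−1)^1/∏(1,0,0,0,1,0)! = -1  (running -1)
⟨..|..⟩ = √(1/3)·(-1) = -0.577350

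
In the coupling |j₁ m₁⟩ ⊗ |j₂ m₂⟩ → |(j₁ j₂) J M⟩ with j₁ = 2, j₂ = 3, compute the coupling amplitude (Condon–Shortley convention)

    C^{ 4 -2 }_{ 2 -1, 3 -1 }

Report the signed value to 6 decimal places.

triangle: 1!*3!*5!/10! = 720/3628800
(j±m)!: 1!*3!*2!*4!*2!*6! = 414720
prefactor² = (2J+1)*Δ*N² = 5184/7
  k=0: +1/(0!*1!*3!*2!*0!*3!) = 1/72
  k=1: −1/(1!*0!*2!*1!*1!*4!) = -1/48
Σ = -1/144  ⇒  CG² = 5184/7*(-1/144)² = 1/28
CG = −√(1/28) = -0.188982

−√(1/28) = -0.188982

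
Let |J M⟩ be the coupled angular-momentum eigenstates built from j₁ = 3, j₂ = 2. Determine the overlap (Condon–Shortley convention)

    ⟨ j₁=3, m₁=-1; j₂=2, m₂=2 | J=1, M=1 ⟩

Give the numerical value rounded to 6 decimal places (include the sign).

√[3·4!2!0!/7! · 2!4!4!0!2!0!] = √(2304/35)
  +(−1)^4/∏(4,0,0,0,2,0)! = 1/48  (running 1/48)
⟨..|..⟩ = √(2304/35)·(1/48) = +0.169031

+0.169031  (= +√(1/35))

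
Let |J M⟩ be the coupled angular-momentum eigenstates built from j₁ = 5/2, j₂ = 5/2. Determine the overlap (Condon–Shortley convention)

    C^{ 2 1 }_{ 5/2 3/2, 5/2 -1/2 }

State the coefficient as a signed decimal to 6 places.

√[5·3!2!2!/8! · 4!1!2!3!3!1!] = √(36/7)
  +(−1)^0/∏(0,3,1,2,1,0)! = 1/12  (running 1/12)
  +(−1)^1/∏(1,2,0,1,2,1)! = -1/4  (running -1/6)
⟨..|..⟩ = √(36/7)·(-1/6) = -0.377964

−√(1/7) ≈ -0.377964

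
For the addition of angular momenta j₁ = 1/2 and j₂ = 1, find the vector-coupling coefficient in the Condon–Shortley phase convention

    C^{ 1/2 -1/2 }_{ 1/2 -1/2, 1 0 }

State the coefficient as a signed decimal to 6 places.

-0.577350  (= −√(1/3))

triangle: 1!×0!×1!/3! = 1/6
(j±m)!: 0!×1!×1!×1!×0!×1! = 1
prefactor² = (2J+1)×Δ×N² = 1/3
  k=1: −1/(1!×0!×0!×0!×0!×1!) = -1
Σ = -1  ⇒  CG² = 1/3×(-1)² = 1/3
CG = −√(1/3) = -0.577350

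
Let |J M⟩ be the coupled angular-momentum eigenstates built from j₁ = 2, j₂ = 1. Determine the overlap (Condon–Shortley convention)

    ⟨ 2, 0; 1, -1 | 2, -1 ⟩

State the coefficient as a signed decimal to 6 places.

√[5·1!3!1!/6! · 2!2!0!2!1!3!] = √(2)
  +(−1)^0/∏(0,1,2,0,1,1)! = 1/2  (running 1/2)
⟨..|..⟩ = √(2)·(1/2) = +0.707107

+0.707107  (= +√(1/2))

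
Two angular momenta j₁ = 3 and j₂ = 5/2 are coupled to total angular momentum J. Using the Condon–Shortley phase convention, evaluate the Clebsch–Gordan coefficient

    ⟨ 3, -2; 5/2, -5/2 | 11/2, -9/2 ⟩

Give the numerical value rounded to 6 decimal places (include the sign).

j₁+j₂−J=0  J+j₁−j₂=6  J−j₁+j₂=5  j₁+j₂+J+1=12
(j₁±m₁, j₂±m₂, J±M) = (1,5,0,5,1,10)
P² = 1244160000/11
sum k=0..0:
  [0] +1/14400 = 1/14400
S = 1/14400
C² = P²·S² = 6/11 ; C = +0.738549

+0.738549  (= +√(6/11))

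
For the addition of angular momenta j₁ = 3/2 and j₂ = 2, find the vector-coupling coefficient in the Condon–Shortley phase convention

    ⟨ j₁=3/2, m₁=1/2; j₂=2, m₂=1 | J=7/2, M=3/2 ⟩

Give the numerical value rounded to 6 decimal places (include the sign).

+√(4/7) ≈ +0.755929

√[8·0!3!4!/8! · 2!1!3!1!5!2!] = √(576/7)
  +(−1)^0/∏(0,0,1,3,2,1)! = 1/12  (running 1/12)
⟨..|..⟩ = √(576/7)·(1/12) = +0.755929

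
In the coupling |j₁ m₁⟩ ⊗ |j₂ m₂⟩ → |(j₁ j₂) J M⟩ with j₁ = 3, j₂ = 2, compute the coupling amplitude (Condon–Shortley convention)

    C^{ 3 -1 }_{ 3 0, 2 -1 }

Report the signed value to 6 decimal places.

-0.182574  (= −√(1/30))

triangle: 2!*4!*2!/9! = 96/362880
(j±m)!: 3!*3!*1!*3!*2!*4! = 10368
prefactor² = (2J+1)*Δ*N² = 96/5
  k=0: +1/(0!*2!*3!*1!*1!*1!) = 1/12
  k=1: −1/(1!*1!*2!*0!*2!*2!) = -1/8
Σ = -1/24  ⇒  CG² = 96/5*(-1/24)² = 1/30
CG = −√(1/30) = -0.182574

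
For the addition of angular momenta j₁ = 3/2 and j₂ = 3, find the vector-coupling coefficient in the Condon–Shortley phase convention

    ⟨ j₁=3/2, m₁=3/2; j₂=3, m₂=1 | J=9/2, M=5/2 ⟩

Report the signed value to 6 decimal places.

triangle: 0!*3!*6!/10! = 4320/3628800
(j±m)!: 3!*0!*4!*2!*7!*2! = 2903040
prefactor² = (2J+1)*Δ*N² = 34560
  k=0: +1/(0!*0!*0!*4!*3!*2!) = 1/288
Σ = 1/288  ⇒  CG² = 34560*1/288² = 5/12
CG = +√(5/12) = +0.645497

+0.645497  (= +√(5/12))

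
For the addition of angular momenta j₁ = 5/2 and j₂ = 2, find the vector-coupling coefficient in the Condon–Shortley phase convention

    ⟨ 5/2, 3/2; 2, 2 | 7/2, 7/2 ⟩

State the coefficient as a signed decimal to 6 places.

triangle: 1!*4!*3!/9! = 144/362880
(j±m)!: 4!*1!*4!*0!*7!*0! = 2903040
prefactor² = (2J+1)*Δ*N² = 9216
  k=1: −1/(1!*0!*0!*3!*4!*0!) = -1/144
Σ = -1/144  ⇒  CG² = 9216*(-1/144)² = 4/9
CG = −√(4/9) = -0.666667

-0.666667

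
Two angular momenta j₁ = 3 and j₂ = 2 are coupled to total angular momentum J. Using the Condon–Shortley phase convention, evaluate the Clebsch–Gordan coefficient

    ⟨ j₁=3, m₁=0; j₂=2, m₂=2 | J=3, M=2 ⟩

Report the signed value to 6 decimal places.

+0.577350  (= +√(1/3))

j₁+j₂−J=2  J+j₁−j₂=4  J−j₁+j₂=2  j₁+j₂+J+1=9
(j₁±m₁, j₂±m₂, J±M) = (3,3,4,0,5,1)
P² = 192
sum k=2..2:
  [2] +1/24 = 1/24
S = 1/24
C² = P²·S² = 1/3 ; C = +0.577350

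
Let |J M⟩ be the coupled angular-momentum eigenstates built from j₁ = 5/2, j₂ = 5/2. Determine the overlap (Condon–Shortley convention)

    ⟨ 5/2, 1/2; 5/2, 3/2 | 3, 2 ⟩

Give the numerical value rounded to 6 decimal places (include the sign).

-0.288675  (= −√(1/12))

triangle: 2!*3!*3!/9! = 72/362880
(j±m)!: 3!*2!*4!*1!*5!*1! = 34560
prefactor² = (2J+1)*Δ*N² = 48
  k=1: −1/(1!*1!*1!*3!*2!*0!) = -1/12
  k=2: +1/(2!*0!*0!*2!*3!*1!) = 1/24
Σ = -1/24  ⇒  CG² = 48*(-1/24)² = 1/12
CG = −√(1/12) = -0.288675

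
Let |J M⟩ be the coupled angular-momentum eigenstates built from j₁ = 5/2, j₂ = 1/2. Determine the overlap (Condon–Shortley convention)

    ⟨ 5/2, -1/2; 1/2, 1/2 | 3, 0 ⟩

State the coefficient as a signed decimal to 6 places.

√[7·0!5!1!/7! · 2!3!1!0!3!3!] = √(72)
  +(−1)^0/∏(0,0,3,1,2,0)! = 1/12  (running 1/12)
⟨..|..⟩ = √(72)·(1/12) = +0.707107

+0.707107  (= +√(1/2))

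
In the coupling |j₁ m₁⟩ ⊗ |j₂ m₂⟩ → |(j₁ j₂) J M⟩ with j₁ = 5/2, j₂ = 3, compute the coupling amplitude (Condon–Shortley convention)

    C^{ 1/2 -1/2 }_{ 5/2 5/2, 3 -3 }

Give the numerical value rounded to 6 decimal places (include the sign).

triangle: 5!*0!*1!/7! = 120/5040
(j±m)!: 5!*0!*0!*6!*0!*1! = 86400
prefactor² = (2J+1)*Δ*N² = 28800/7
  k=0: +1/(0!*5!*0!*0!*0!*1!) = 1/120
Σ = 1/120  ⇒  CG² = 28800/7*1/120² = 2/7
CG = +√(2/7) = +0.534522

+√(2/7) ≈ +0.534522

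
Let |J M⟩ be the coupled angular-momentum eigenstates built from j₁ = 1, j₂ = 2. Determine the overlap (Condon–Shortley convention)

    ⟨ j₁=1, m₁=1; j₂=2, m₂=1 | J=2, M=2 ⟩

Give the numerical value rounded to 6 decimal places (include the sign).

j₁+j₂−J=1  J+j₁−j₂=1  J−j₁+j₂=3  j₁+j₂+J+1=6
(j₁±m₁, j₂±m₂, J±M) = (2,0,3,1,4,0)
P² = 12
sum k=0..0:
  [0] +1/6 = 1/6
S = 1/6
C² = P²·S² = 1/3 ; C = +0.577350

+0.577350  (= +√(1/3))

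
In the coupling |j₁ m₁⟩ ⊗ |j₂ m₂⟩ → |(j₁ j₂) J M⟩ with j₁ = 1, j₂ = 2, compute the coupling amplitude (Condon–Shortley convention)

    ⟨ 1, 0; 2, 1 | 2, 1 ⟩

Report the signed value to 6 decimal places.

j₁+j₂−J=1  J+j₁−j₂=1  J−j₁+j₂=3  j₁+j₂+J+1=6
(j₁±m₁, j₂±m₂, J±M) = (1,1,3,1,3,1)
P² = 3/2
sum k=0..1:
  [0] +1/6 = 1/6
  [1] −1/2 = -1/2
S = -1/3
C² = P²·S² = 1/6 ; C = -0.408248

−√(1/6) = -0.408248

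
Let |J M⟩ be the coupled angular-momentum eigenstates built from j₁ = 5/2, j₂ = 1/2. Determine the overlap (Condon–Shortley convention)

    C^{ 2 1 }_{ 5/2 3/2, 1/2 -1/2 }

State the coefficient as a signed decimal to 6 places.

+0.816497

triangle: 1!×4!×0!/6! = 24/720
(j±m)!: 4!×1!×0!×1!×3!×1! = 144
prefactor² = (2J+1)×Δ×N² = 24
  k=0: +1/(0!×1!×1!×0!×3!×0!) = 1/6
Σ = 1/6  ⇒  CG² = 24×1/6² = 2/3
CG = +√(2/3) = +0.816497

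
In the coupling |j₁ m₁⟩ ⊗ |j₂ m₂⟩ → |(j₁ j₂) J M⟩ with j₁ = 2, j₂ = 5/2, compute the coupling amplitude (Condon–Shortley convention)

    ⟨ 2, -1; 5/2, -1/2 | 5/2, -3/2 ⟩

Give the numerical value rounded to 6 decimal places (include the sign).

triangle: 2!×2!×3!/8! = 24/40320
(j±m)!: 1!×3!×2!×3!×1!×4! = 1728
prefactor² = (2J+1)×Δ×N² = 216/35
  k=1: −1/(1!×1!×2!×1!×0!×2!) = -1/4
  k=2: +1/(2!×0!×1!×0!×1!×3!) = 1/12
Σ = -1/6  ⇒  CG² = 216/35×(-1/6)² = 6/35
CG = −√(6/35) = -0.414039

−√(6/35) ≈ -0.414039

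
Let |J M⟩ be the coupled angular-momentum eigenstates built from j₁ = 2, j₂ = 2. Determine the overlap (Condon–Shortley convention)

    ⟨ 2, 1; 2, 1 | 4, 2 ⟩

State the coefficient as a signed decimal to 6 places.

+0.755929

triangle: 0!*4!*4!/9! = 576/362880
(j±m)!: 3!*1!*3!*1!*6!*2! = 51840
prefactor² = (2J+1)*Δ*N² = 5184/7
  k=0: +1/(0!*0!*1!*3!*3!*1!) = 1/36
Σ = 1/36  ⇒  CG² = 5184/7*1/36² = 4/7
CG = +√(4/7) = +0.755929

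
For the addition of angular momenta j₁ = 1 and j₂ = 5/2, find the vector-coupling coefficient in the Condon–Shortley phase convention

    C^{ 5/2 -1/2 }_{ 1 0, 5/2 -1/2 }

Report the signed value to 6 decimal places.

j₁+j₂−J=1  J+j₁−j₂=1  J−j₁+j₂=4  j₁+j₂+J+1=7
(j₁±m₁, j₂±m₂, J±M) = (1,1,2,3,2,3)
P² = 144/35
sum k=0..1:
  [0] +1/4 = 1/4
  [1] −1/6 = -1/6
S = 1/12
C² = P²·S² = 1/35 ; C = +0.169031

+0.169031  (= +√(1/35))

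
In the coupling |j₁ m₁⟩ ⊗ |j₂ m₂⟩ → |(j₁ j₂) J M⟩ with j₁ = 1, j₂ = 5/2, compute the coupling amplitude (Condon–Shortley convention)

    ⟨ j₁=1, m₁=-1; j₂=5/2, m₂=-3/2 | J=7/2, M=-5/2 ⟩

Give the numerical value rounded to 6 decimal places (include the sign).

+√(5/7) ≈ +0.845154

√[8·0!2!5!/8! · 0!2!1!4!1!6!] = √(11520/7)
  +(−1)^0/∏(0,0,2,1,0,4)! = 1/48  (running 1/48)
⟨..|..⟩ = √(11520/7)·(1/48) = +0.845154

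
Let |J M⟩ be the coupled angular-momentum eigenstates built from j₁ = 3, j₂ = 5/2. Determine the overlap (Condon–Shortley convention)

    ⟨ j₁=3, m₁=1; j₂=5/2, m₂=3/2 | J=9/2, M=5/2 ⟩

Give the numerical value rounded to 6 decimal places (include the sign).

√[10·1!5!4!/11! · 4!2!4!1!7!2!] = √(92160/11)
  +(−1)^0/∏(0,1,2,4,3,0)! = 1/288  (running 1/288)
  +(−1)^1/∏(1,0,1,3,4,1)! = -1/144  (running -1/288)
⟨..|..⟩ = √(92160/11)·(-1/288) = -0.317821

-0.317821  (= −√(10/99))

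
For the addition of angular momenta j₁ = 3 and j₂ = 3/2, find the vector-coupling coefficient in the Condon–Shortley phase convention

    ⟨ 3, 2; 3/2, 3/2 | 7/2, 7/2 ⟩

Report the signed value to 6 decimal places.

√[8·1!5!2!/9! · 5!1!3!0!7!0!] = √(19200)
  +(−1)^1/∏(1,0,0,2,5,0)! = -1/240  (running -1/240)
⟨..|..⟩ = √(19200)·(-1/240) = -0.577350

-0.577350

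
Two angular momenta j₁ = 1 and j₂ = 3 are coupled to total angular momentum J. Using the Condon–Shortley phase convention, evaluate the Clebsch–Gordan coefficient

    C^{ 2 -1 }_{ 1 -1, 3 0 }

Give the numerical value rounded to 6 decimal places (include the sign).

+√(1/7) = +0.377964

√[5·2!0!4!/7! · 0!2!3!3!1!3!] = √(144/7)
  +(−1)^2/∏(2,0,0,1,0,3)! = 1/12  (running 1/12)
⟨..|..⟩ = √(144/7)·(1/12) = +0.377964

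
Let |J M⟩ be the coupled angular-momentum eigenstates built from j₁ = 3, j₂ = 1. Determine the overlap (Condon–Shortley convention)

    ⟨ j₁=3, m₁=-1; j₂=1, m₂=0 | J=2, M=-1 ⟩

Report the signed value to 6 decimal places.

triangle: 2!·4!·0!/7! = 48/5040
(j±m)!: 2!·4!·1!·1!·1!·3! = 288
prefactor² = (2J+1)·Δ·N² = 96/7
  k=1: −1/(1!·1!·3!·0!·1!·0!) = -1/6
Σ = -1/6  ⇒  CG² = 96/7·(-1/6)² = 8/21
CG = −√(8/21) = -0.617213

-0.617213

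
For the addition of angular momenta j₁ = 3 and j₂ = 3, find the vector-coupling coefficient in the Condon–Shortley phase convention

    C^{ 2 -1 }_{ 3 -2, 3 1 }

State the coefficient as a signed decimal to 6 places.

−√(5/28) ≈ -0.422577

j₁+j₂−J=4  J+j₁−j₂=2  J−j₁+j₂=2  j₁+j₂+J+1=9
(j₁±m₁, j₂±m₂, J±M) = (1,5,4,2,1,3)
P² = 320/7
sum k=3..4:
  [3] −1/12 = -1/12
  [4] +1/48 = 1/48
S = -1/16
C² = P²·S² = 5/28 ; C = -0.422577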